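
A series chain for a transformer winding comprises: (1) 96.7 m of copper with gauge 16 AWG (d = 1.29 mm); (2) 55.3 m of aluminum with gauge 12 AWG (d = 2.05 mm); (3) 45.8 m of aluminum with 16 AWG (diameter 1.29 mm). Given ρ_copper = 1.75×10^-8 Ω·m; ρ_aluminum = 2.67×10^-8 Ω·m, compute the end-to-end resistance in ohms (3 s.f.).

2.68 Ω

Seg 1: A = π(1.29/2 mm)² = π(6.4500e-04 m)² = 1.307e-06 m²
R_1 = (1.75×10^-8)(96.7)/(1.307e-06) = 1.295 Ω
Seg 2: A = π(2.05/2 mm)² = π(1.0250e-03 m)² = 3.301e-06 m²
R_2 = (2.67×10^-8)(55.3)/(3.301e-06) = 0.4473 Ω
Seg 3: A = π(1.29/2 mm)² = π(6.4500e-04 m)² = 1.307e-06 m²
R_3 = (2.67×10^-8)(45.8)/(1.307e-06) = 0.9356 Ω
R_total = R_1 + R_2 + R_3 = 2.68 Ω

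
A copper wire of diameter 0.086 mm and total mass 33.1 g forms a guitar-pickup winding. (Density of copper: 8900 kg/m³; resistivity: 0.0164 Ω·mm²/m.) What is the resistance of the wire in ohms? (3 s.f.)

1810 Ω

ρ = 0.0164 Ω·mm²/m = 1.64×10^-8 Ω·m
A = π(d/2)² = π(4.3000e-05 m)² = 5.8088e-09 m²
L = m/(density·A) = 0.0331/(8900×5.8088e-09) = 640.3 m
R = ρL/A = (1.64×10^-8)(640.3)/(5.8088e-09) = 1810 Ω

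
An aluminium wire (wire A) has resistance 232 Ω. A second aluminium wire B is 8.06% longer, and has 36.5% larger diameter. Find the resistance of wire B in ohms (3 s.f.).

R ∝ L/d², so R_B/R_A = (1 + 8.06/100) × (1 + 36.5/100)⁻²
= 1.081 × 0.5367 = 0.58
R_B = 0.58 × 232 = 135 Ω

135 Ω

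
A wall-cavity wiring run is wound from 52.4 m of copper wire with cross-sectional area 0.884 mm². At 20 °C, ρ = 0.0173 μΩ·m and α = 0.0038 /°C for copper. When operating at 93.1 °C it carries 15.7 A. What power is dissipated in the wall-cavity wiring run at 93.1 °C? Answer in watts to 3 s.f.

323 W

ρ = 0.0173 μΩ·m = 1.73×10^-8 Ω·m
A = 0.884 mm² = 8.840e-07 m²
R₍20₎ = ρL/A = (1.73×10^-8)(52.4)/(8.840e-07) = 1.025 Ω
R₍93.1₎ = R₍20₎(1 + αΔT) = 1.025 × (1 + 0.0038×73.1) = 1.31 Ω
P = I²R = (15.7)² × 1.31 = 323 W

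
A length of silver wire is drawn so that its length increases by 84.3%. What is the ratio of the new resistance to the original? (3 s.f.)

3.40

k = 1 + 84.3/100 = 1.843; volume constant ⇒ A' = A/k, so R' = k²R.
Factor = 3.40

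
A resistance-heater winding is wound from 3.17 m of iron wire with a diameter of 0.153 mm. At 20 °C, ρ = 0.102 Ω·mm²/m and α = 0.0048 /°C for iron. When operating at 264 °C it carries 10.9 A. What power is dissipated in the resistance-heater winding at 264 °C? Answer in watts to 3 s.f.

4540 W

ρ = 0.102 Ω·mm²/m = 1.02×10^-7 Ω·m
A = π(d/2)² = π(7.6500e-05 m)² = 1.839e-08 m²
R₍20₎ = ρL/A = (1.02×10^-7)(3.17)/(1.839e-08) = 17.59 Ω
R₍264₎ = R₍20₎(1 + αΔT) = 17.59 × (1 + 0.0048×244) = 38.18 Ω
P = I²R = (10.9)² × 38.18 = 4540 W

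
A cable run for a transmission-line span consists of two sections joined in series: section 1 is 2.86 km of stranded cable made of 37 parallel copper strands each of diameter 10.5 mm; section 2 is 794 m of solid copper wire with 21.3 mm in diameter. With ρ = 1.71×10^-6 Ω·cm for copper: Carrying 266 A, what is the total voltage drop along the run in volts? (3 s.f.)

14.2 V

ρ = 1.71×10^-6 Ω·cm = 1.71×10^-8 Ω·m
Section 1: A_strand = π(5.2500e-03)² = 8.659e-05 m²; R₁ = ρL/(N·A_s) = (1.71×10^-8)(2860)/(37×8.659e-05) = 0.01526 Ω
Section 2: A = π(d/2)² = π(1.0650e-02 m)² = 3.563e-04 m²
R₂ = (1.71×10^-8)(794)/(3.563e-04) = 0.0381 Ω
R = R₁ + R₂ = 0.05337 Ω
V = IR = 266 × 0.05337 = 14.2 V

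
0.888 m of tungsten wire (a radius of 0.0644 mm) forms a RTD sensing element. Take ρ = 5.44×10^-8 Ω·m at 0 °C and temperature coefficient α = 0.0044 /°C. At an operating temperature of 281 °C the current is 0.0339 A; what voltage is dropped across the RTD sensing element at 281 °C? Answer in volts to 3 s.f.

A = πr² = π(6.4400e-05 m)² = 1.303e-08 m²
R₍0₎ = ρL/A = (5.44×10^-8)(0.888)/(1.303e-08) = 3.708 Ω
R₍281₎ = R₍0₎(1 + αΔT) = 3.708 × (1 + 0.0044×281) = 8.292 Ω
V = IR = 0.0339 × 8.292 = 0.281 V

0.281 V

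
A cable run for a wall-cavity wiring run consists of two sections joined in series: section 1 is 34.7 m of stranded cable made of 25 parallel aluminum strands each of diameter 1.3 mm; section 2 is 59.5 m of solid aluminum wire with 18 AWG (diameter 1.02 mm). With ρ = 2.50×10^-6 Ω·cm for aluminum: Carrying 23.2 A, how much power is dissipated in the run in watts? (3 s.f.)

994 W

ρ = 2.50×10^-6 Ω·cm = 2.50×10^-8 Ω·m
Section 1: A_strand = π(6.5000e-04)² = 1.327e-06 m²; R₁ = ρL/(N·A_s) = (2.50×10^-8)(34.7)/(25×1.327e-06) = 0.02614 Ω
Section 2: A = π(1.02/2 mm)² = π(5.1000e-04 m)² = 8.171e-07 m²
R₂ = (2.50×10^-8)(59.5)/(8.171e-07) = 1.82 Ω
R = R₁ + R₂ = 1.847 Ω
P = I²R = (23.2)² × 1.847 = 994 W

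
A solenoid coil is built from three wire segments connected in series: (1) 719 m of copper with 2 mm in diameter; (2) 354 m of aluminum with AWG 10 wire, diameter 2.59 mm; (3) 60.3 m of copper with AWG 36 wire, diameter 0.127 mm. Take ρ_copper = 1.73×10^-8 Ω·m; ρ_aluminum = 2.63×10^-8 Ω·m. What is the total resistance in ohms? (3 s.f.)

88.1 Ω

Seg 1: A = π(d/2)² = π(1.0000e-03 m)² = 3.142e-06 m²
R_1 = (1.73×10^-8)(719)/(3.142e-06) = 3.959 Ω
Seg 2: A = π(2.59/2 mm)² = π(1.2950e-03 m)² = 5.269e-06 m²
R_2 = (2.63×10^-8)(354)/(5.269e-06) = 1.767 Ω
Seg 3: A = π(0.127/2 mm)² = π(6.3500e-05 m)² = 1.267e-08 m²
R_3 = (1.73×10^-8)(60.3)/(1.267e-08) = 82.35 Ω
R_total = R_1 + R_2 + R_3 = 88.1 Ω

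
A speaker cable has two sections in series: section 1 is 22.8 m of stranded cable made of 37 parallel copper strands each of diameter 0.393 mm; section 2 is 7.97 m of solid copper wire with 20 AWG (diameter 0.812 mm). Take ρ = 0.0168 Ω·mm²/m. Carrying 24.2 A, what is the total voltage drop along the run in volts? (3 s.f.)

ρ = 0.0168 Ω·mm²/m = 1.68×10^-8 Ω·m
Section 1: A_strand = π(1.9650e-04)² = 1.213e-07 m²; R₁ = ρL/(N·A_s) = (1.68×10^-8)(22.8)/(37×1.213e-07) = 0.08534 Ω
Section 2: A = π(0.812/2 mm)² = π(4.0600e-04 m)² = 5.178e-07 m²
R₂ = (1.68×10^-8)(7.97)/(5.178e-07) = 0.2586 Ω
R = R₁ + R₂ = 0.3439 Ω
V = IR = 24.2 × 0.3439 = 8.32 V

8.32 V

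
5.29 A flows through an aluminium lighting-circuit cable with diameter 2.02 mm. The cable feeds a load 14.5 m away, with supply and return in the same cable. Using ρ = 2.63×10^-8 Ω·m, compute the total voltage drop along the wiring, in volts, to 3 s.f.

1.26 V

A = π(d/2)² = π(1.0100e-03 m)² = 3.205e-06 m²
Total conductor length (both ways) L = 2 × 14.5 = 29 m
R = ρL/A = (2.63×10^-8)(29)/(3.205e-06) = 0.238 Ω
V = IR = 5.29 × 0.238 = 1.26 V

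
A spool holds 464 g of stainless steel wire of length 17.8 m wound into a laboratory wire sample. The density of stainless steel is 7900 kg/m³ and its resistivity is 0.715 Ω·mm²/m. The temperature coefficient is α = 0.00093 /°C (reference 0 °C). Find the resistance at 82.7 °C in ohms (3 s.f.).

ρ = 0.715 Ω·mm²/m = 7.15×10^-7 Ω·m
A = m/(density·L) = 0.464/(7900×17.8) = 3.2997e-06 m²
R = ρL/A = (7.15×10^-7)(17.8)/(3.2997e-06) = 3.857 Ω
R(82.7 °C) = 3.857 × (1 + 0.00093×82.7) = 4.15 Ω

4.15 Ω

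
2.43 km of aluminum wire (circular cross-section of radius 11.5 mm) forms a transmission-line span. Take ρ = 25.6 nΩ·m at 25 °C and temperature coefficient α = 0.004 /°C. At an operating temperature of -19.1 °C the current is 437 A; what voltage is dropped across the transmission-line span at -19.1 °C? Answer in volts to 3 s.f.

53.9 V

ρ = 25.6 nΩ·m = 2.56×10^-8 Ω·m
A = πr² = π(1.1500e-02 m)² = 4.155e-04 m²
R₍25₎ = ρL/A = (2.56×10^-8)(2430)/(4.155e-04) = 0.1497 Ω
R₍-19.1₎ = R₍25₎(1 + αΔT) = 0.1497 × (1 + 0.004×-44.1) = 0.1233 Ω
V = IR = 437 × 0.1233 = 53.9 V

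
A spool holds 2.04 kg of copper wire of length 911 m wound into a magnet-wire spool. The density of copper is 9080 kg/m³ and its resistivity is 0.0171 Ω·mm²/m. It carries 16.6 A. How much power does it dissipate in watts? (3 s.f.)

17400 W

ρ = 0.0171 Ω·mm²/m = 1.71×10^-8 Ω·m
A = m/(density·L) = 2.04/(9080×911) = 2.4662e-07 m²
R = ρL/A = (1.71×10^-8)(911)/(2.4662e-07) = 63.17 Ω
P = I²R = (16.6)² × 63.17 = 17400 W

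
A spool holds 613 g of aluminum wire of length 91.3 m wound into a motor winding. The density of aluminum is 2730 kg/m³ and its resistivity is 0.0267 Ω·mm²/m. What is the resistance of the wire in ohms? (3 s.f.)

ρ = 0.0267 Ω·mm²/m = 2.67×10^-8 Ω·m
A = m/(density·L) = 0.613/(2730×91.3) = 2.4594e-06 m²
R = ρL/A = (2.67×10^-8)(91.3)/(2.4594e-06) = 0.991 Ω

0.991 Ω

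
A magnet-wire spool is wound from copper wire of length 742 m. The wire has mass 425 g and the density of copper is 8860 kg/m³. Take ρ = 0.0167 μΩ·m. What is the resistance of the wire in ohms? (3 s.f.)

ρ = 0.0167 μΩ·m = 1.67×10^-8 Ω·m
A = m/(density·L) = 0.425/(8860×742) = 6.4647e-08 m²
R = ρL/A = (1.67×10^-8)(742)/(6.4647e-08) = 192 Ω

192 Ω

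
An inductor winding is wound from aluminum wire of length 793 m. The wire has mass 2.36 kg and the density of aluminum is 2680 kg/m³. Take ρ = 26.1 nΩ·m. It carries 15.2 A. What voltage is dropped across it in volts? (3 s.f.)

ρ = 26.1 nΩ·m = 2.61×10^-8 Ω·m
A = m/(density·L) = 2.36/(2680×793) = 1.1105e-06 m²
R = ρL/A = (2.61×10^-8)(793)/(1.1105e-06) = 18.64 Ω
V = IR = 15.2 × 18.64 = 283 V

283 V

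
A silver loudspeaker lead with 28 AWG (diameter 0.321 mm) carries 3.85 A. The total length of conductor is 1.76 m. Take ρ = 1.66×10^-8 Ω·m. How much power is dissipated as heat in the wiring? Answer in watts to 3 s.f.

5.35 W

A = π(0.321/2 mm)² = π(1.6050e-04 m)² = 8.093e-08 m²
R = ρL/A = (1.66×10^-8)(1.76)/(8.093e-08) = 0.361 Ω
P = I²R = (3.85)² × 0.361 = 5.35 W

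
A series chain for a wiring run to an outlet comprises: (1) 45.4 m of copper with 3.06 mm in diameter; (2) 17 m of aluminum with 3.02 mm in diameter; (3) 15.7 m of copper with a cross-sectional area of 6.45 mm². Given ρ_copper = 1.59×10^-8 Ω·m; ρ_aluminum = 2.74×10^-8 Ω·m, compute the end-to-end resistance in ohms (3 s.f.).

0.202 Ω

Seg 1: A = π(d/2)² = π(1.5300e-03 m)² = 7.354e-06 m²
R_1 = (1.59×10^-8)(45.4)/(7.354e-06) = 0.09816 Ω
Seg 2: A = π(d/2)² = π(1.5100e-03 m)² = 7.163e-06 m²
R_2 = (2.74×10^-8)(17)/(7.163e-06) = 0.06503 Ω
Seg 3: A = 6.45 mm² = 6.450e-06 m²
R_3 = (1.59×10^-8)(15.7)/(6.450e-06) = 0.0387 Ω
R_total = R_1 + R_2 + R_3 = 0.202 Ω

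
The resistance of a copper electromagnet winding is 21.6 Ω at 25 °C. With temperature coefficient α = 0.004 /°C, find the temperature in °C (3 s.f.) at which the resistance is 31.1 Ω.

135 °C

R = R₀(1 + α(T − T₀)) ⇒ T = T₀ + (R/R₀ − 1)/α
T = 25 + (31.1/21.6 − 1)/0.004 = 25 + (0.4398)/0.004 = 135 °C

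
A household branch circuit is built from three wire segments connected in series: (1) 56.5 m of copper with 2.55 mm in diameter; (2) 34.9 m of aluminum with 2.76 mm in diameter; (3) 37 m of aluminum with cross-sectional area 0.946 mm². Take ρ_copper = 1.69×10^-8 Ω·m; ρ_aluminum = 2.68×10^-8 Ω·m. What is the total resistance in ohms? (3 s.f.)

1.39 Ω

Seg 1: A = π(d/2)² = π(1.2750e-03 m)² = 5.107e-06 m²
R_1 = (1.69×10^-8)(56.5)/(5.107e-06) = 0.187 Ω
Seg 2: A = π(d/2)² = π(1.3800e-03 m)² = 5.983e-06 m²
R_2 = (2.68×10^-8)(34.9)/(5.983e-06) = 0.1563 Ω
Seg 3: A = 0.946 mm² = 9.460e-07 m²
R_3 = (2.68×10^-8)(37)/(9.460e-07) = 1.048 Ω
R_total = R_1 + R_2 + R_3 = 1.39 Ω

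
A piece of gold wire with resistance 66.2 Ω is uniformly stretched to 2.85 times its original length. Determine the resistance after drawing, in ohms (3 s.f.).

538 Ω

Volume constant ⇒ A' = A/k with k = 2.85. R' = ρ(kL)/(A/k) = k²R.
R' = 8.123 × 66.2 = 538 Ω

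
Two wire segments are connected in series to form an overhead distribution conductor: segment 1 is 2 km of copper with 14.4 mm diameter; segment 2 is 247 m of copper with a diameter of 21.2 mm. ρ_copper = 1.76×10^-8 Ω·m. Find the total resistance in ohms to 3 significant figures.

Segment 1: A = π(d/2)² = π(7.2000e-03 m)² = 1.629e-04 m²
R₁ = ρL/A = (1.76×10^-8)(2000)/(1.629e-04) = 0.2161 Ω
Segment 2: A = π(d/2)² = π(1.0600e-02 m)² = 3.530e-04 m²
R₂ = (1.76×10^-8)(247)/(3.530e-04) = 0.01232 Ω
R = R₁ + R₂ = 0.228 Ω

0.228 Ω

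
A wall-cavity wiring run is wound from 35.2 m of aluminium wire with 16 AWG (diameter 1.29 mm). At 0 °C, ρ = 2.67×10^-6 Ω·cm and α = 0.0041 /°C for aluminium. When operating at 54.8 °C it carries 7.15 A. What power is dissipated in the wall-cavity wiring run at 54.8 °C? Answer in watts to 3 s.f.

45.0 W

ρ = 2.67×10^-6 Ω·cm = 2.67×10^-8 Ω·m
A = π(1.29/2 mm)² = π(6.4500e-04 m)² = 1.307e-06 m²
R₍0₎ = ρL/A = (2.67×10^-8)(35.2)/(1.307e-06) = 0.7191 Ω
R₍54.8₎ = R₍0₎(1 + αΔT) = 0.7191 × (1 + 0.0041×54.8) = 0.8807 Ω
P = I²R = (7.15)² × 0.8807 = 45.0 W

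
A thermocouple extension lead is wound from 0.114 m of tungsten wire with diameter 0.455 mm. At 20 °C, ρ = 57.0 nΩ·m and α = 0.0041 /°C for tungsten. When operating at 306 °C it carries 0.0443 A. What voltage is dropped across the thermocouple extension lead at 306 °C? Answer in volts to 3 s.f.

0.00385 V

ρ = 57.0 nΩ·m = 5.70×10^-8 Ω·m
A = π(d/2)² = π(2.2750e-04 m)² = 1.626e-07 m²
R₍20₎ = ρL/A = (5.70×10^-8)(0.114)/(1.626e-07) = 0.03996 Ω
R₍306₎ = R₍20₎(1 + αΔT) = 0.03996 × (1 + 0.0041×286) = 0.08683 Ω
V = IR = 0.0443 × 0.08683 = 0.00385 V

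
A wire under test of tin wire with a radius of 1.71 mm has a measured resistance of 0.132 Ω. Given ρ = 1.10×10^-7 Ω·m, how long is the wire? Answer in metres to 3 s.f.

A = πr² = π(1.7100e-03 m)² = 9.186e-06 m²
L = RA/ρ = (0.132)(9.186e-06)/(1.10×10^-7) = 11.0 m

11.0 m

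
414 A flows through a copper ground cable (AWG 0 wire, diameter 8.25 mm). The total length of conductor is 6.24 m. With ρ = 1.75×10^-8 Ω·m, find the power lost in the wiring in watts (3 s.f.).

A = π(8.25/2 mm)² = π(4.1250e-03 m)² = 5.346e-05 m²
R = ρL/A = (1.75×10^-8)(6.24)/(5.346e-05) = 0.002043 Ω
P = I²R = (414)² × 0.002043 = 350 W

350 W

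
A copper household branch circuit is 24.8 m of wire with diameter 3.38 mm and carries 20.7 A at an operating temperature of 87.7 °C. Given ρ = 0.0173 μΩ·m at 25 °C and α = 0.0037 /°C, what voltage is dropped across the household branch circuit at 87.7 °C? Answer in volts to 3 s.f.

ρ = 0.0173 μΩ·m = 1.73×10^-8 Ω·m
A = π(d/2)² = π(1.6900e-03 m)² = 8.973e-06 m²
R₍25₎ = ρL/A = (1.73×10^-8)(24.8)/(8.973e-06) = 0.04782 Ω
R₍87.7₎ = R₍25₎(1 + αΔT) = 0.04782 × (1 + 0.0037×62.7) = 0.05891 Ω
V = IR = 20.7 × 0.05891 = 1.22 V

1.22 V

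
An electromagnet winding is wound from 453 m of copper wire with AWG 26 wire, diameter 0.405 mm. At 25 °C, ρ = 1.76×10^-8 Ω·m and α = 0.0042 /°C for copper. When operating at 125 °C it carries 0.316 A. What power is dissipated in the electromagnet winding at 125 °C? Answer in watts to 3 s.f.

8.78 W

A = π(0.405/2 mm)² = π(2.0250e-04 m)² = 1.288e-07 m²
R₍25₎ = ρL/A = (1.76×10^-8)(453)/(1.288e-07) = 61.89 Ω
R₍125₎ = R₍25₎(1 + αΔT) = 61.89 × (1 + 0.0042×100) = 87.88 Ω
P = I²R = (0.316)² × 87.88 = 8.78 W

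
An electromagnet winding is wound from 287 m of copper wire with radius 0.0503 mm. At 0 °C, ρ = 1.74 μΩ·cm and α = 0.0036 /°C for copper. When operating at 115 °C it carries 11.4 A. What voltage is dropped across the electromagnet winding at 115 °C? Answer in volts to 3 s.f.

10100 V

ρ = 1.74 μΩ·cm = 1.74×10^-8 Ω·m
A = πr² = π(5.0300e-05 m)² = 7.949e-09 m²
R₍0₎ = ρL/A = (1.74×10^-8)(287)/(7.949e-09) = 628.3 Ω
R₍115₎ = R₍0₎(1 + αΔT) = 628.3 × (1 + 0.0036×115) = 888.4 Ω
V = IR = 11.4 × 888.4 = 10100 V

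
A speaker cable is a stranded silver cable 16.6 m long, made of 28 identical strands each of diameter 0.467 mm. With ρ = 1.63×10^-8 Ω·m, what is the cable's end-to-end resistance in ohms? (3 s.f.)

0.0564 Ω

A_strand = π(2.3350e-04 m)² = 1.713e-07 m²
R_strand = ρL/A = (1.63×10^-8)(16.6)/(1.713e-07) = 1.58 Ω
R_total = R_strand/N = 1.58/28 = 0.0564 Ω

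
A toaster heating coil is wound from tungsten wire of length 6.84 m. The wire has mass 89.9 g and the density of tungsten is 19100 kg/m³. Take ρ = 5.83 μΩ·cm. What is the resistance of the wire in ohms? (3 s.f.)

ρ = 5.83 μΩ·cm = 5.83×10^-8 Ω·m
A = m/(density·L) = 0.0899/(19100×6.84) = 6.8813e-07 m²
R = ρL/A = (5.83×10^-8)(6.84)/(6.8813e-07) = 0.580 Ω

0.580 Ω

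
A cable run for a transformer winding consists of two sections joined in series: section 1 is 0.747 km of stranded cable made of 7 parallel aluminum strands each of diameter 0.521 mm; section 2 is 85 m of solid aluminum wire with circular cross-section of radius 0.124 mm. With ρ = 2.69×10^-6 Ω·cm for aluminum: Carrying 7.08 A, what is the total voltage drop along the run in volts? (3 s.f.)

430 V

ρ = 2.69×10^-6 Ω·cm = 2.69×10^-8 Ω·m
Section 1: A_strand = π(2.6050e-04)² = 2.132e-07 m²; R₁ = ρL/(N·A_s) = (2.69×10^-8)(747)/(7×2.132e-07) = 13.47 Ω
Section 2: A = πr² = π(1.2400e-04 m)² = 4.831e-08 m²
R₂ = (2.69×10^-8)(85)/(4.831e-08) = 47.33 Ω
R = R₁ + R₂ = 60.8 Ω
V = IR = 7.08 × 60.8 = 430 V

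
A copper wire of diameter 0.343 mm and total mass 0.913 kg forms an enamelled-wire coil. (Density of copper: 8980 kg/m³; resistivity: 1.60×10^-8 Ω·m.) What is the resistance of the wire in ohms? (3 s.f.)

191 Ω

A = π(d/2)² = π(1.7150e-04 m)² = 9.2401e-08 m²
L = m/(density·A) = 0.913/(8980×9.2401e-08) = 1100 m
R = ρL/A = (1.60×10^-8)(1100)/(9.2401e-08) = 191 Ω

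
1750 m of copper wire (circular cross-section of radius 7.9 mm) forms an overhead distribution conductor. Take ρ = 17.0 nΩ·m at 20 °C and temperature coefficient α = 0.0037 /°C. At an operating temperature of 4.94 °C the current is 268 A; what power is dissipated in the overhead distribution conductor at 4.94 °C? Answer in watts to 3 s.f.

ρ = 17.0 nΩ·m = 1.70×10^-8 Ω·m
A = πr² = π(7.9000e-03 m)² = 1.961e-04 m²
R₍20₎ = ρL/A = (1.70×10^-8)(1750)/(1.961e-04) = 0.1517 Ω
R₍4.94₎ = R₍20₎(1 + αΔT) = 0.1517 × (1 + 0.0037×-15.1) = 0.1433 Ω
P = I²R = (268)² × 0.1433 = 10300 W

10300 W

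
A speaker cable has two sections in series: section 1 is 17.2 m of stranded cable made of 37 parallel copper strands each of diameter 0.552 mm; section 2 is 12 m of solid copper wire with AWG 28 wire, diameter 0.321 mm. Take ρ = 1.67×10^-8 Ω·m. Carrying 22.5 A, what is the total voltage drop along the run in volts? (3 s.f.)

56.4 V

Section 1: A_strand = π(2.7600e-04)² = 2.393e-07 m²; R₁ = ρL/(N·A_s) = (1.67×10^-8)(17.2)/(37×2.393e-07) = 0.03244 Ω
Section 2: A = π(0.321/2 mm)² = π(1.6050e-04 m)² = 8.093e-08 m²
R₂ = (1.67×10^-8)(12)/(8.093e-08) = 2.476 Ω
R = R₁ + R₂ = 2.509 Ω
V = IR = 22.5 × 2.509 = 56.4 V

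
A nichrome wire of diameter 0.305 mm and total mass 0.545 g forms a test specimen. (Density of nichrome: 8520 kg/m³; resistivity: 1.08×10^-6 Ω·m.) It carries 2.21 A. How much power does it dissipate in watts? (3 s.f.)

A = π(d/2)² = π(1.5250e-04 m)² = 7.3062e-08 m²
L = m/(density·A) = 5.450×10^-4/(8520×7.3062e-08) = 0.8755 m
R = ρL/A = (1.08×10^-6)(0.8755)/(7.3062e-08) = 12.94 Ω
P = I²R = (2.21)² × 12.94 = 63.2 W

63.2 W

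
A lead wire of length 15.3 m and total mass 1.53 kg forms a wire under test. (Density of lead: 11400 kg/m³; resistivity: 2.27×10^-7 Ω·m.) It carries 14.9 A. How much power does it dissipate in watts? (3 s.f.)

87.9 W

A = m/(density·L) = 1.53/(11400×15.3) = 8.7719e-06 m²
R = ρL/A = (2.27×10^-7)(15.3)/(8.7719e-06) = 0.3959 Ω
P = I²R = (14.9)² × 0.3959 = 87.9 W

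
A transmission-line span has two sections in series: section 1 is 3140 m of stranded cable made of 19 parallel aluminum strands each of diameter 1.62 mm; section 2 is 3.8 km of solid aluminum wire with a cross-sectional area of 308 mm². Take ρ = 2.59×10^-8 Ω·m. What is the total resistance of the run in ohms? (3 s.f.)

Section 1: A_strand = π(8.1000e-04)² = 2.061e-06 m²; R₁ = ρL/(N·A_s) = (2.59×10^-8)(3140)/(19×2.061e-06) = 2.077 Ω
Section 2: A = 308 mm² = 3.080e-04 m²
R₂ = (2.59×10^-8)(3800)/(3.080e-04) = 0.3195 Ω
R = R₁ + R₂ = 2.40 Ω

2.40 Ω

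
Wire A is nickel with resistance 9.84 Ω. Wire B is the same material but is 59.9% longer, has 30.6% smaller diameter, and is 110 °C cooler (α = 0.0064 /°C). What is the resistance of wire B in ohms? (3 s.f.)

R ∝ ρL/d² with ρ ∝ (1+αΔT), so R_B/R_A = (1 + 59.9/100) × (1 − 30.6/100)⁻² × (1 − 0.0064×110)
= 1.599 × 2.076 × 0.296 = 0.9827
R_B = 0.9827 × 9.84 = 9.67 Ω

9.67 Ω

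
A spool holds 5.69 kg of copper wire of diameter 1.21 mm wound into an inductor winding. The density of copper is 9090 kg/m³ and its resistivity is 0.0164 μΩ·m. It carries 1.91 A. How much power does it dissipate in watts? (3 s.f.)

ρ = 0.0164 μΩ·m = 1.64×10^-8 Ω·m
A = π(d/2)² = π(6.0500e-04 m)² = 1.1499e-06 m²
L = m/(density·A) = 5.69/(9090×1.1499e-06) = 544.4 m
R = ρL/A = (1.64×10^-8)(544.4)/(1.1499e-06) = 7.764 Ω
P = I²R = (1.91)² × 7.764 = 28.3 W

28.3 W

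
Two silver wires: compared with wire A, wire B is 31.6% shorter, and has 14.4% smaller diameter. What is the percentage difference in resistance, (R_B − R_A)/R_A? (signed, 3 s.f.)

R ∝ L/d², so R_B/R_A = (1 − 31.6/100) × (1 − 14.4/100)⁻²
= 0.684 × 1.365 = 0.9335
(R_B − R_A)/R_A = 0.9335 − 1 = -6.65%

-6.65%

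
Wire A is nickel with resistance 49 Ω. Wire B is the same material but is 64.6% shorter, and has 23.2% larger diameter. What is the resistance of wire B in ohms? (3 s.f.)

R ∝ L/d², so R_B/R_A = (1 − 64.6/100) × (1 + 23.2/100)⁻²
= 0.354 × 0.6588 = 0.2332
R_B = 0.2332 × 49 = 11.4 Ω

11.4 Ω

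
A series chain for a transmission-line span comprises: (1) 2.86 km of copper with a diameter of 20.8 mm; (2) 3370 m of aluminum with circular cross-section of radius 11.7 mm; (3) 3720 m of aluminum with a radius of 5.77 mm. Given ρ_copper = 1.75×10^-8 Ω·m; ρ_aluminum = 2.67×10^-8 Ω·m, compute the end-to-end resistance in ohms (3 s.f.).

1.31 Ω

Seg 1: A = π(d/2)² = π(1.0400e-02 m)² = 3.398e-04 m²
R_1 = (1.75×10^-8)(2860)/(3.398e-04) = 0.1473 Ω
Seg 2: A = πr² = π(1.1700e-02 m)² = 4.301e-04 m²
R_2 = (2.67×10^-8)(3370)/(4.301e-04) = 0.2092 Ω
Seg 3: A = πr² = π(5.7700e-03 m)² = 1.046e-04 m²
R_3 = (2.67×10^-8)(3720)/(1.046e-04) = 0.9496 Ω
R_total = R_1 + R_2 + R_3 = 1.31 Ω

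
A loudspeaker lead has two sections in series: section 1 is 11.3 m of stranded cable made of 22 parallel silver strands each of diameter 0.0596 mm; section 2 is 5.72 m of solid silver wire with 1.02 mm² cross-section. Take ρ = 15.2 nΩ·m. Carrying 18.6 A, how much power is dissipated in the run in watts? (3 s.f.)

ρ = 15.2 nΩ·m = 1.52×10^-8 Ω·m
Section 1: A_strand = π(2.9800e-05)² = 2.790e-09 m²; R₁ = ρL/(N·A_s) = (1.52×10^-8)(11.3)/(22×2.790e-09) = 2.798 Ω
Section 2: A = 1.02 mm² = 1.020e-06 m²
R₂ = (1.52×10^-8)(5.72)/(1.020e-06) = 0.08524 Ω
R = R₁ + R₂ = 2.884 Ω
P = I²R = (18.6)² × 2.884 = 998 W

998 W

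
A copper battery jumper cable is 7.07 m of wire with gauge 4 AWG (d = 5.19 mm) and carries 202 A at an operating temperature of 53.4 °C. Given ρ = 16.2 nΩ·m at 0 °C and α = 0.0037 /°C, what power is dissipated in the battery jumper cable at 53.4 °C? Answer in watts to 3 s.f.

ρ = 16.2 nΩ·m = 1.62×10^-8 Ω·m
A = π(5.19/2 mm)² = π(2.5950e-03 m)² = 2.116e-05 m²
R₍0₎ = ρL/A = (1.62×10^-8)(7.07)/(2.116e-05) = 0.005414 Ω
R₍53.4₎ = R₍0₎(1 + αΔT) = 0.005414 × (1 + 0.0037×53.4) = 0.006484 Ω
P = I²R = (202)² × 0.006484 = 265 W

265 W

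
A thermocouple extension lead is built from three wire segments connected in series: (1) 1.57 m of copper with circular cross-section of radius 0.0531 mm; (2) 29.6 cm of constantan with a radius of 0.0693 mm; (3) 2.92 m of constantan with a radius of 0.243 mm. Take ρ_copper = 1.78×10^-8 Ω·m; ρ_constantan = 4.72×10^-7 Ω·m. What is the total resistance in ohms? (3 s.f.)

19.8 Ω

Seg 1: A = πr² = π(5.3100e-05 m)² = 8.858e-09 m²
R_1 = (1.78×10^-8)(1.57)/(8.858e-09) = 3.155 Ω
Seg 2: A = πr² = π(6.9300e-05 m)² = 1.509e-08 m²
R_2 = (4.72×10^-7)(0.296)/(1.509e-08) = 9.26 Ω
Seg 3: A = πr² = π(2.4300e-04 m)² = 1.855e-07 m²
R_3 = (4.72×10^-7)(2.92)/(1.855e-07) = 7.43 Ω
R_total = R_1 + R_2 + R_3 = 19.8 Ω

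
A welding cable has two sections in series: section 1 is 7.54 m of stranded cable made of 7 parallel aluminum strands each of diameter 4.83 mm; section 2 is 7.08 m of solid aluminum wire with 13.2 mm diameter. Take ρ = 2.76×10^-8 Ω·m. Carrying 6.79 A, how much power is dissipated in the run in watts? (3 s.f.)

0.141 W

Section 1: A_strand = π(2.4150e-03)² = 1.832e-05 m²; R₁ = ρL/(N·A_s) = (2.76×10^-8)(7.54)/(7×1.832e-05) = 0.001623 Ω
Section 2: A = π(d/2)² = π(6.6000e-03 m)² = 1.368e-04 m²
R₂ = (2.76×10^-8)(7.08)/(1.368e-04) = 0.001428 Ω
R = R₁ + R₂ = 0.00305 Ω
P = I²R = (6.79)² × 0.00305 = 0.141 W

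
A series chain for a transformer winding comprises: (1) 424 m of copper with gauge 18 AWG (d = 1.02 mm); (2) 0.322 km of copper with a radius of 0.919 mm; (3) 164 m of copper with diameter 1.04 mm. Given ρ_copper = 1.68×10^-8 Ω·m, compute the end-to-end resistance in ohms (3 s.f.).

Seg 1: A = π(1.02/2 mm)² = π(5.1000e-04 m)² = 8.171e-07 m²
R_1 = (1.68×10^-8)(424)/(8.171e-07) = 8.717 Ω
Seg 2: A = πr² = π(9.1900e-04 m)² = 2.653e-06 m²
R_2 = (1.68×10^-8)(322)/(2.653e-06) = 2.039 Ω
Seg 3: A = π(d/2)² = π(5.2000e-04 m)² = 8.495e-07 m²
R_3 = (1.68×10^-8)(164)/(8.495e-07) = 3.243 Ω
R_total = R_1 + R_2 + R_3 = 14.0 Ω

14.0 Ω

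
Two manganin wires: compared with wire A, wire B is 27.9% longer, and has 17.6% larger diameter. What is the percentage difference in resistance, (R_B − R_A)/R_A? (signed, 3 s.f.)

-7.52%

R ∝ L/d², so R_B/R_A = (1 + 27.9/100) × (1 + 17.6/100)⁻²
= 1.279 × 0.7231 = 0.9248
(R_B − R_A)/R_A = 0.9248 − 1 = -7.52%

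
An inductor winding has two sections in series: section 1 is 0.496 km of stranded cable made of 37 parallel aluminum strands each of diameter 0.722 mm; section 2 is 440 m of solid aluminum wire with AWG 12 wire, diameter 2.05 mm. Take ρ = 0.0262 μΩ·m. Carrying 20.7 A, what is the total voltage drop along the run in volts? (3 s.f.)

ρ = 0.0262 μΩ·m = 2.62×10^-8 Ω·m
Section 1: A_strand = π(3.6100e-04)² = 4.094e-07 m²; R₁ = ρL/(N·A_s) = (2.62×10^-8)(496)/(37×4.094e-07) = 0.8579 Ω
Section 2: A = π(2.05/2 mm)² = π(1.0250e-03 m)² = 3.301e-06 m²
R₂ = (2.62×10^-8)(440)/(3.301e-06) = 3.493 Ω
R = R₁ + R₂ = 4.351 Ω
V = IR = 20.7 × 4.351 = 90.1 V

90.1 V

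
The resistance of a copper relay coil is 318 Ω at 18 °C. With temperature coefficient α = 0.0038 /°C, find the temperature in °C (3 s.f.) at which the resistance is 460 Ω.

R = R₀(1 + α(T − T₀)) ⇒ T = T₀ + (R/R₀ − 1)/α
T = 18 + (460/318 − 1)/0.0038 = 18 + (0.4465)/0.0038 = 136 °C

136 °C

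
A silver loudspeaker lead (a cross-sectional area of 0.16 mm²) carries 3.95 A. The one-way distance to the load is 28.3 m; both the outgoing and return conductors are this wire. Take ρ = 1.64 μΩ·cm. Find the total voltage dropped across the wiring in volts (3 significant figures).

22.9 V

ρ = 1.64 μΩ·cm = 1.64×10^-8 Ω·m
A = 0.16 mm² = 1.600e-07 m²
Total conductor length (both ways) L = 2 × 28.3 = 56.6 m
R = ρL/A = (1.64×10^-8)(56.6)/(1.600e-07) = 5.801 Ω
V = IR = 3.95 × 5.801 = 22.9 V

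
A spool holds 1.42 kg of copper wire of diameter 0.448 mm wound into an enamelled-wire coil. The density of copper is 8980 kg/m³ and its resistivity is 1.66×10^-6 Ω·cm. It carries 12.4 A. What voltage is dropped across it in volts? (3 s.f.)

1310 V

ρ = 1.66×10^-6 Ω·cm = 1.66×10^-8 Ω·m
A = π(d/2)² = π(2.2400e-04 m)² = 1.5763e-07 m²
L = m/(density·A) = 1.42/(8980×1.5763e-07) = 1003 m
R = ρL/A = (1.66×10^-8)(1003)/(1.5763e-07) = 105.6 Ω
V = IR = 12.4 × 105.6 = 1310 V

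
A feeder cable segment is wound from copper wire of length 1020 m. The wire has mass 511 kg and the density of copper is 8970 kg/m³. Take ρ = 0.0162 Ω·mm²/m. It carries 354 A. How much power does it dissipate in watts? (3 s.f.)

ρ = 0.0162 Ω·mm²/m = 1.62×10^-8 Ω·m
A = m/(density·L) = 511/(8970×1020) = 5.5851e-05 m²
R = ρL/A = (1.62×10^-8)(1020)/(5.5851e-05) = 0.2959 Ω
P = I²R = (354)² × 0.2959 = 37100 W

37100 W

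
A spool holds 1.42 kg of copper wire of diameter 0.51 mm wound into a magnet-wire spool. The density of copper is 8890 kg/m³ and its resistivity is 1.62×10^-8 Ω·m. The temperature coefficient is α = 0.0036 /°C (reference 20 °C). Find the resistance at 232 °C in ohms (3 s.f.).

109 Ω

A = π(d/2)² = π(2.5500e-04 m)² = 2.0428e-07 m²
L = m/(density·A) = 1.42/(8890×2.0428e-07) = 781.9 m
R = ρL/A = (1.62×10^-8)(781.9)/(2.0428e-07) = 62.01 Ω
R(232 °C) = 62.01 × (1 + 0.0036×212) = 109 Ω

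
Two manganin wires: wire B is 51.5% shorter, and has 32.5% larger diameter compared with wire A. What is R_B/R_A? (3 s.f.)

0.276

R ∝ L/d², so R_B/R_A = (1 − 51.5/100) × (1 + 32.5/100)⁻²
= 0.485 × 0.5696 = 0.276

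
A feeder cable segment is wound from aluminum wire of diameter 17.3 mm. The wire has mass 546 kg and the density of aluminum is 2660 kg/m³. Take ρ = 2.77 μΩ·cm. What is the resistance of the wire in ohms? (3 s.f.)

0.103 Ω

ρ = 2.77 μΩ·cm = 2.77×10^-8 Ω·m
A = π(d/2)² = π(8.6500e-03 m)² = 2.3506e-04 m²
L = m/(density·A) = 546/(2660×2.3506e-04) = 873.2 m
R = ρL/A = (2.77×10^-8)(873.2)/(2.3506e-04) = 0.103 Ω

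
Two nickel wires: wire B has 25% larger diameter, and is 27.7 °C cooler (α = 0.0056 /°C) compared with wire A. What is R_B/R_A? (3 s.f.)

0.541

R ∝ ρL/d² with ρ ∝ (1+αΔT), so R_B/R_A = (1 + 25/100)⁻² × (1 − 0.0056×27.7)
= 0.64 × 0.8449 = 0.541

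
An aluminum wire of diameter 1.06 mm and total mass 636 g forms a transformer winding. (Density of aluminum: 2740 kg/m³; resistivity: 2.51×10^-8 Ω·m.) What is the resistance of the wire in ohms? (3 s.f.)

A = π(d/2)² = π(5.3000e-04 m)² = 8.8247e-07 m²
L = m/(density·A) = 0.636/(2740×8.8247e-07) = 263 m
R = ρL/A = (2.51×10^-8)(263)/(8.8247e-07) = 7.48 Ω

7.48 Ω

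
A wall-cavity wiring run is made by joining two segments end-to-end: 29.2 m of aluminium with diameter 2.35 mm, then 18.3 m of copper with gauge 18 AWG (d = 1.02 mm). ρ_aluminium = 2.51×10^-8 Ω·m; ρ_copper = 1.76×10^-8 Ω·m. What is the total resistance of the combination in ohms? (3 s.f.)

0.563 Ω

Segment 1: A = π(d/2)² = π(1.1750e-03 m)² = 4.337e-06 m²
R₁ = ρL/A = (2.51×10^-8)(29.2)/(4.337e-06) = 0.169 Ω
Segment 2: A = π(1.02/2 mm)² = π(5.1000e-04 m)² = 8.171e-07 m²
R₂ = (1.76×10^-8)(18.3)/(8.171e-07) = 0.3942 Ω
R = R₁ + R₂ = 0.563 Ω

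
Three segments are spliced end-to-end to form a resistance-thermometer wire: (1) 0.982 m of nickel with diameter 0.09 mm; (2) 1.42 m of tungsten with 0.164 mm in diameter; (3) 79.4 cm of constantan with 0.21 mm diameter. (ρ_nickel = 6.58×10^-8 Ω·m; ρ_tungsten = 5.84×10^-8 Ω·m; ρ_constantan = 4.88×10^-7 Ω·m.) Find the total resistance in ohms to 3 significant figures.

25.3 Ω

Seg 1: A = π(d/2)² = π(4.5000e-05 m)² = 6.362e-09 m²
R_1 = (6.58×10^-8)(0.982)/(6.362e-09) = 10.16 Ω
Seg 2: A = π(d/2)² = π(8.2000e-05 m)² = 2.112e-08 m²
R_2 = (5.84×10^-8)(1.42)/(2.112e-08) = 3.926 Ω
Seg 3: A = π(d/2)² = π(1.0500e-04 m)² = 3.464e-08 m²
R_3 = (4.88×10^-7)(0.794)/(3.464e-08) = 11.19 Ω
R_total = R_1 + R_2 + R_3 = 25.3 Ω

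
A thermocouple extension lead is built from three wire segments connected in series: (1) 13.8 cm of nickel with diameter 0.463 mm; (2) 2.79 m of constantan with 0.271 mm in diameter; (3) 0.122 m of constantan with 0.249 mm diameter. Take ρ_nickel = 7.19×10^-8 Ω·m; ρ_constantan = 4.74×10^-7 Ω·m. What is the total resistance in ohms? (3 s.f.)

24.2 Ω

Seg 1: A = π(d/2)² = π(2.3150e-04 m)² = 1.684e-07 m²
R_1 = (7.19×10^-8)(0.138)/(1.684e-07) = 0.05893 Ω
Seg 2: A = π(d/2)² = π(1.3550e-04 m)² = 5.768e-08 m²
R_2 = (4.74×10^-7)(2.79)/(5.768e-08) = 22.93 Ω
Seg 3: A = π(d/2)² = π(1.2450e-04 m)² = 4.870e-08 m²
R_3 = (4.74×10^-7)(0.122)/(4.870e-08) = 1.188 Ω
R_total = R_1 + R_2 + R_3 = 24.2 Ω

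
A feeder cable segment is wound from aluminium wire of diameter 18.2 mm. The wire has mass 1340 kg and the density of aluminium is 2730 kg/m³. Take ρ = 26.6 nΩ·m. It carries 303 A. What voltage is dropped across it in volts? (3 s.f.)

58.5 V

ρ = 26.6 nΩ·m = 2.66×10^-8 Ω·m
A = π(d/2)² = π(9.1000e-03 m)² = 2.6016e-04 m²
L = m/(density·A) = 1340/(2730×2.6016e-04) = 1887 m
R = ρL/A = (2.66×10^-8)(1887)/(2.6016e-04) = 0.1929 Ω
V = IR = 303 × 0.1929 = 58.5 V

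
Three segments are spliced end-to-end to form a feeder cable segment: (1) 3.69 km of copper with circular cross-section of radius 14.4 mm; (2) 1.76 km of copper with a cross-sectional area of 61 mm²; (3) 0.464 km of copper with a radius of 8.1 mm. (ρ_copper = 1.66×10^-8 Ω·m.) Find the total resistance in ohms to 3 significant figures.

Seg 1: A = πr² = π(1.4400e-02 m)² = 6.514e-04 m²
R_1 = (1.66×10^-8)(3690)/(6.514e-04) = 0.09403 Ω
Seg 2: A = 61 mm² = 6.100e-05 m²
R_2 = (1.66×10^-8)(1760)/(6.100e-05) = 0.479 Ω
Seg 3: A = πr² = π(8.1000e-03 m)² = 2.061e-04 m²
R_3 = (1.66×10^-8)(464)/(2.061e-04) = 0.03737 Ω
R_total = R_1 + R_2 + R_3 = 0.610 Ω

0.610 Ω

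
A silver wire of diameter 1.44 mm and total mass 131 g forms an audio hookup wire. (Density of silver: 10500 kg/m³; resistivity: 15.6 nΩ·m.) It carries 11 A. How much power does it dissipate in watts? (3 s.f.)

8.88 W

ρ = 15.6 nΩ·m = 1.56×10^-8 Ω·m
A = π(d/2)² = π(7.2000e-04 m)² = 1.6286e-06 m²
L = m/(density·A) = 0.131/(10500×1.6286e-06) = 7.661 m
R = ρL/A = (1.56×10^-8)(7.661)/(1.6286e-06) = 0.07338 Ω
P = I²R = (11)² × 0.07338 = 8.88 W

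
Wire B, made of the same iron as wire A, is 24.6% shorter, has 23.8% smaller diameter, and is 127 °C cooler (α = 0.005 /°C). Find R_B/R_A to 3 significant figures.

0.474

R ∝ ρL/d² with ρ ∝ (1+αΔT), so R_B/R_A = (1 − 24.6/100) × (1 − 23.8/100)⁻² × (1 − 0.005×127)
= 0.754 × 1.722 × 0.365 = 0.474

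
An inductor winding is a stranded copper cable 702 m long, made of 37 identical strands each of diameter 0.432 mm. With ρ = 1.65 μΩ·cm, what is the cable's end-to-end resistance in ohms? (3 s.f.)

ρ = 1.65 μΩ·cm = 1.65×10^-8 Ω·m
A_strand = π(2.1600e-04 m)² = 1.466e-07 m²
R_strand = ρL/A = (1.65×10^-8)(702)/(1.466e-07) = 79.02 Ω
R_total = R_strand/N = 79.02/37 = 2.14 Ω

2.14 Ω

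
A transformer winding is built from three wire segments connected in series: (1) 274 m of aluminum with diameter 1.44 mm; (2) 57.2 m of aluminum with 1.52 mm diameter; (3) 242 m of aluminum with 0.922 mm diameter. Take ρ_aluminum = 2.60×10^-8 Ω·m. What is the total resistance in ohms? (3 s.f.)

14.6 Ω

Seg 1: A = π(d/2)² = π(7.2000e-04 m)² = 1.629e-06 m²
R_1 = (2.60×10^-8)(274)/(1.629e-06) = 4.374 Ω
Seg 2: A = π(d/2)² = π(7.6000e-04 m)² = 1.815e-06 m²
R_2 = (2.60×10^-8)(57.2)/(1.815e-06) = 0.8196 Ω
Seg 3: A = π(d/2)² = π(4.6100e-04 m)² = 6.677e-07 m²
R_3 = (2.60×10^-8)(242)/(6.677e-07) = 9.424 Ω
R_total = R_1 + R_2 + R_3 = 14.6 Ω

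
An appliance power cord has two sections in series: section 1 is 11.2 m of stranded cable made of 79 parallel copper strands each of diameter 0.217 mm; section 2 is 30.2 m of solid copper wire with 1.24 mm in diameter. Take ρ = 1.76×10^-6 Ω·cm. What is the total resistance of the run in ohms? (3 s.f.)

0.508 Ω

ρ = 1.76×10^-6 Ω·cm = 1.76×10^-8 Ω·m
Section 1: A_strand = π(1.0850e-04)² = 3.698e-08 m²; R₁ = ρL/(N·A_s) = (1.76×10^-8)(11.2)/(79×3.698e-08) = 0.06747 Ω
Section 2: A = π(d/2)² = π(6.2000e-04 m)² = 1.208e-06 m²
R₂ = (1.76×10^-8)(30.2)/(1.208e-06) = 0.4401 Ω
R = R₁ + R₂ = 0.508 Ω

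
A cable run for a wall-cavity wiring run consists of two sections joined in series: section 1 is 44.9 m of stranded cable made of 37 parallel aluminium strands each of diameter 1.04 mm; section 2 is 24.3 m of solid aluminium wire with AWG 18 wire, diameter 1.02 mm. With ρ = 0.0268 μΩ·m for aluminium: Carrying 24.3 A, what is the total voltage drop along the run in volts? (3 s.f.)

ρ = 0.0268 μΩ·m = 2.68×10^-8 Ω·m
Section 1: A_strand = π(5.2000e-04)² = 8.495e-07 m²; R₁ = ρL/(N·A_s) = (2.68×10^-8)(44.9)/(37×8.495e-07) = 0.03828 Ω
Section 2: A = π(1.02/2 mm)² = π(5.1000e-04 m)² = 8.171e-07 m²
R₂ = (2.68×10^-8)(24.3)/(8.171e-07) = 0.797 Ω
R = R₁ + R₂ = 0.8353 Ω
V = IR = 24.3 × 0.8353 = 20.3 V

20.3 V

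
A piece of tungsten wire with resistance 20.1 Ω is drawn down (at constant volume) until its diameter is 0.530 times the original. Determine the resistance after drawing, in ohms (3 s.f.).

Volume constant ⇒ L' = L/r² with r = 0.53. R' = ρL'/A' = ρ(L/r²)/(πr²d₀²/4) = R/r⁴.
R' = 12.67 × 20.1 = 255 Ω

255 Ω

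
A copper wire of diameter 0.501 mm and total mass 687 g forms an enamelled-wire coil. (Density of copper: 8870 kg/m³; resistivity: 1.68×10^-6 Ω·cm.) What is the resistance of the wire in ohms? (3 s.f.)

33.5 Ω

ρ = 1.68×10^-6 Ω·cm = 1.68×10^-8 Ω·m
A = π(d/2)² = π(2.5050e-04 m)² = 1.9714e-07 m²
L = m/(density·A) = 0.687/(8870×1.9714e-07) = 392.9 m
R = ρL/A = (1.68×10^-8)(392.9)/(1.9714e-07) = 33.5 Ω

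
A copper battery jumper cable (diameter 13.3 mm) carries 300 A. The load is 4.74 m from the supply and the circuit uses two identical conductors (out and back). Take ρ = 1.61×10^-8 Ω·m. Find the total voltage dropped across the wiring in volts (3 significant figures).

A = π(d/2)² = π(6.6500e-03 m)² = 1.389e-04 m²
Total conductor length (both ways) L = 2 × 4.74 = 9.48 m
R = ρL/A = (1.61×10^-8)(9.48)/(1.389e-04) = 0.001099 Ω
V = IR = 300 × 0.001099 = 0.330 V

0.330 V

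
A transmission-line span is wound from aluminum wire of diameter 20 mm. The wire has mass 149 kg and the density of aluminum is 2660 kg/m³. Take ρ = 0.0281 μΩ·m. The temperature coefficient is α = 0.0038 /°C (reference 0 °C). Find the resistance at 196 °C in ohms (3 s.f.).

ρ = 0.0281 μΩ·m = 2.81×10^-8 Ω·m
A = π(d/2)² = π(1.0000e-02 m)² = 3.1416e-04 m²
L = m/(density·A) = 149/(2660×3.1416e-04) = 178.3 m
R = ρL/A = (2.81×10^-8)(178.3)/(3.1416e-04) = 0.01595 Ω
R(196 °C) = 0.01595 × (1 + 0.0038×196) = 0.0278 Ω

0.0278 Ω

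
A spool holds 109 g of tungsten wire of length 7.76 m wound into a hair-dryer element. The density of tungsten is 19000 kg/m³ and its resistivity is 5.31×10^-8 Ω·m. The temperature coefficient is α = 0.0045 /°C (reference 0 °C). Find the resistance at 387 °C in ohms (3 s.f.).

A = m/(density·L) = 0.109/(19000×7.76) = 7.3928e-07 m²
R = ρL/A = (5.31×10^-8)(7.76)/(7.3928e-07) = 0.5574 Ω
R(387 °C) = 0.5574 × (1 + 0.0045×387) = 1.53 Ω

1.53 Ω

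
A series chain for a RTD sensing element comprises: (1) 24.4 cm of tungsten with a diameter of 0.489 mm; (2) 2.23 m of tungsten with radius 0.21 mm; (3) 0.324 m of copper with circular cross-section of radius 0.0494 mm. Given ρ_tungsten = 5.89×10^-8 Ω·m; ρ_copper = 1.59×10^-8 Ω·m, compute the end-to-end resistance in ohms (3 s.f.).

Seg 1: A = π(d/2)² = π(2.4450e-04 m)² = 1.878e-07 m²
R_1 = (5.89×10^-8)(0.244)/(1.878e-07) = 0.07652 Ω
Seg 2: A = πr² = π(2.1000e-04 m)² = 1.385e-07 m²
R_2 = (5.89×10^-8)(2.23)/(1.385e-07) = 0.9481 Ω
Seg 3: A = πr² = π(4.9400e-05 m)² = 7.667e-09 m²
R_3 = (1.59×10^-8)(0.324)/(7.667e-09) = 0.672 Ω
R_total = R_1 + R_2 + R_3 = 1.70 Ω

1.70 Ω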